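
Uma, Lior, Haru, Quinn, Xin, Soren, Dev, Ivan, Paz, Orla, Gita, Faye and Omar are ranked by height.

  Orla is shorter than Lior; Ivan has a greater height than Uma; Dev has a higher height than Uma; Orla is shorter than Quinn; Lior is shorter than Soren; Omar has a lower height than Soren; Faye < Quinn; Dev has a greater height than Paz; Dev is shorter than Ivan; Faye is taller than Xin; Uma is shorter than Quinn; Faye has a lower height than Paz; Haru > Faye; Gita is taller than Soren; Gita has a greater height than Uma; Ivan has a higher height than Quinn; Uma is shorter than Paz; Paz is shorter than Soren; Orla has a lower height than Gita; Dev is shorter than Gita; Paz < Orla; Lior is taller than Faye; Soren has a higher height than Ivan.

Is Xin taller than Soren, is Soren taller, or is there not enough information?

Chaining the given relations: Xin < Faye < Paz < Orla < Quinn < Ivan < Soren.
So Soren is taller.

Soren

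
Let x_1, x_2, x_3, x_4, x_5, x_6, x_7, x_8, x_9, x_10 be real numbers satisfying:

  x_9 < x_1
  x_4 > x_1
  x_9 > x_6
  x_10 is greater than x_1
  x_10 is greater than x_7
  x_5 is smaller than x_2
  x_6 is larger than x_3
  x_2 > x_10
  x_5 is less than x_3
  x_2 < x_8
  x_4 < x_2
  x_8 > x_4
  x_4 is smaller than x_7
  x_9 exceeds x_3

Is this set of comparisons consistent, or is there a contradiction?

consistent

Every relation is compatible with x_5 < x_3 < x_6 < x_9 < x_1 < x_4 < x_7 < x_10 < x_2 < x_8; the set is consistent.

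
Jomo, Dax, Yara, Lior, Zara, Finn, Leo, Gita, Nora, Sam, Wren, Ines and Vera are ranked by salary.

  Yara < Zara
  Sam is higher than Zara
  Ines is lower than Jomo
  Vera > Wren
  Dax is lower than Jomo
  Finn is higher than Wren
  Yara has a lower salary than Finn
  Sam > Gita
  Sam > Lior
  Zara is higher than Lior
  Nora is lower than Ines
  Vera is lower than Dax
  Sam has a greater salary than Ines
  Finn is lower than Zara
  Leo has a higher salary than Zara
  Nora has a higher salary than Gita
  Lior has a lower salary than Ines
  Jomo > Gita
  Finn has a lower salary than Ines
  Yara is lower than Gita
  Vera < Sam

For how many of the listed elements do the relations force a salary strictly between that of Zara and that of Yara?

The relations place Yara below Zara. An element lies strictly between them when it is forced above Yara and also forced below Zara.
Above Yara: {Gita, Finn, Nora, Ines, Leo, Jomo, Sam}. Below Zara: {Lior, Wren, Finn}.
Intersection: {Finn} — 1.

1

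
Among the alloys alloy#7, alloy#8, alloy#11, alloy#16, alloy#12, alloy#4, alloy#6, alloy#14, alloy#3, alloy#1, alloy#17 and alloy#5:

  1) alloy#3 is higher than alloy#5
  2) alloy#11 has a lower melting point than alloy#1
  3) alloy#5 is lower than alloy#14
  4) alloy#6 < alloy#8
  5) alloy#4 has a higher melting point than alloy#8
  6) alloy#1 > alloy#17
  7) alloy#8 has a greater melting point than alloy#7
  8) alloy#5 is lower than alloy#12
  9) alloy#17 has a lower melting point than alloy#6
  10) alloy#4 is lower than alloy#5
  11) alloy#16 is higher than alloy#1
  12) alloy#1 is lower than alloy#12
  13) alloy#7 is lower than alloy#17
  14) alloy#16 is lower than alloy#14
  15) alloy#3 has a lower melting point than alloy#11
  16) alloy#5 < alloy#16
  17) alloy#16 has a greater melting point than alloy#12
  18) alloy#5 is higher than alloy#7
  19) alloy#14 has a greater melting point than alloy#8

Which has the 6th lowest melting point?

Chaining the given pairs: alloy#7 < alloy#17 < alloy#6 < alloy#8 < alloy#4 < alloy#5 < alloy#3 < alloy#11 < alloy#1 < alloy#12 < alloy#16 < alloy#14.
The 6th smallest is alloy#5.

alloy#5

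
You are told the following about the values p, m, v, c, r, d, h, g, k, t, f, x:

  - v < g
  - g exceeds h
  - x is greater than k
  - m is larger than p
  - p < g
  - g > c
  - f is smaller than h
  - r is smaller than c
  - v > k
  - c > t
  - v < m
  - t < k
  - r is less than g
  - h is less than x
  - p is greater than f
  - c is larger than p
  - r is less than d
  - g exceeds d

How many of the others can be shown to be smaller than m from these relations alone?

From m the given relations immediately reach p, v.
From those, f, k — 4 in total.
From those, t — 5 in total.
No other element is forced below m by the given relations, so the count is 5.

5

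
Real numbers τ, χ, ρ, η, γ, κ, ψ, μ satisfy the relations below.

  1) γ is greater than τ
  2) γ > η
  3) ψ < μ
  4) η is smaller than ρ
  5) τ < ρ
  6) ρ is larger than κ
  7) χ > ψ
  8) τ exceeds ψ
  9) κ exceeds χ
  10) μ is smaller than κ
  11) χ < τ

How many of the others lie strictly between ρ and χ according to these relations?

2

The relations place χ below ρ. An element lies strictly between them when it is forced above χ and also forced below ρ.
Above χ: {τ, κ, γ}. Below ρ: {ψ, μ, τ, η, κ}.
Intersection: {τ, κ} — 2.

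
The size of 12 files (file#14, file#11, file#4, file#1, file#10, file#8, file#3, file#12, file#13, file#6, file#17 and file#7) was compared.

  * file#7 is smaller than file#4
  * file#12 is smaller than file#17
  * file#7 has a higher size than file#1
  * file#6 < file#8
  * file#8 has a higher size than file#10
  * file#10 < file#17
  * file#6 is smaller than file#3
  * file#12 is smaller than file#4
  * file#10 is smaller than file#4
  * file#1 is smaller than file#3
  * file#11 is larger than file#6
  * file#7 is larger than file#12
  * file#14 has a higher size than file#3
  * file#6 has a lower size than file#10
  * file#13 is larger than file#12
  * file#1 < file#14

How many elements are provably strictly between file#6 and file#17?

Chaining upward from file#6 reaches: file#10, file#3, file#8, file#4, file#14, file#11.
Chaining downward from file#17 reaches: file#12, file#10.
Strictly between file#6 and file#17 are those in both lists: file#10 — 1 element.

1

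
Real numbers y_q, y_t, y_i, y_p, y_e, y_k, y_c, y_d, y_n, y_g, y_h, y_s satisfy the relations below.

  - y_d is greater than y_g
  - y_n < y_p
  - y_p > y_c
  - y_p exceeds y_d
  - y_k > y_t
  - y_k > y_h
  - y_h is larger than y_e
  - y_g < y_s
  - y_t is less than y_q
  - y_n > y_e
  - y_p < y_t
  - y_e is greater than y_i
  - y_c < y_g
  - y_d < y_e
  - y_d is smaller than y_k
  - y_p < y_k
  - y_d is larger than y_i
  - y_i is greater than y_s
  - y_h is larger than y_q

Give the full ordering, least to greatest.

y_c < y_g < y_s < y_i < y_d < y_e < y_n < y_p < y_t < y_q < y_h < y_k

Each adjacent pair is fixed by a given relation: y_c < y_g; y_g < y_s; y_s < y_i; y_i < y_d; y_d < y_e; y_e < y_n; y_n < y_p; y_p < y_t; y_t < y_q; y_q < y_h; y_h < y_k. Chaining them end to end gives the full order.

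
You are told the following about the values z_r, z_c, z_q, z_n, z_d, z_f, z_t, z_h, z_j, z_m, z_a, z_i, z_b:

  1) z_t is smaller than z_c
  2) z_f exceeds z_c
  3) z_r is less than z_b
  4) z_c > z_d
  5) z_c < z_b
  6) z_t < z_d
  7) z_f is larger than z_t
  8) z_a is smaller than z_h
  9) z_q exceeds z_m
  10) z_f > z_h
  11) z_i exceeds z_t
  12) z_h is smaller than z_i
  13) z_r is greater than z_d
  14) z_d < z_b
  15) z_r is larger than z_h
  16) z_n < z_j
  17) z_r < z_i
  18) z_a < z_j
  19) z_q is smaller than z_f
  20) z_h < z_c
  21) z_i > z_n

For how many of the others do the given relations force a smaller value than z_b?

Directly below z_b: z_d, z_r, z_c.
One step further: z_t, z_h (5 so far).
One step further: z_a (6 so far).
Nothing else is reachable below z_b; 6 in all.

6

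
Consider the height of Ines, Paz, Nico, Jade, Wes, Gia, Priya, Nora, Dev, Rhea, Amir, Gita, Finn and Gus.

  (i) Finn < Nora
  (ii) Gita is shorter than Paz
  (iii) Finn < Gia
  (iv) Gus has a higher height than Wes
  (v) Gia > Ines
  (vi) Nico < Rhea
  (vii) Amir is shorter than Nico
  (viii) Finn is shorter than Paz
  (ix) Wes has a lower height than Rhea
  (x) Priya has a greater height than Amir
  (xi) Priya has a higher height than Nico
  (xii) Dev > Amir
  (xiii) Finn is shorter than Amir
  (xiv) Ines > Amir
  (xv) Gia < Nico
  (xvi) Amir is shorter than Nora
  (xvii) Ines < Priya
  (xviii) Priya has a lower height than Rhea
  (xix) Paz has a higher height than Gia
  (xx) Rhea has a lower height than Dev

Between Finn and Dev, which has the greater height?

Dev

Chaining the given relations: Finn < Amir < Ines < Gia < Nico < Priya < Rhea < Dev.
So Finn < Dev; Dev is the taller of the two.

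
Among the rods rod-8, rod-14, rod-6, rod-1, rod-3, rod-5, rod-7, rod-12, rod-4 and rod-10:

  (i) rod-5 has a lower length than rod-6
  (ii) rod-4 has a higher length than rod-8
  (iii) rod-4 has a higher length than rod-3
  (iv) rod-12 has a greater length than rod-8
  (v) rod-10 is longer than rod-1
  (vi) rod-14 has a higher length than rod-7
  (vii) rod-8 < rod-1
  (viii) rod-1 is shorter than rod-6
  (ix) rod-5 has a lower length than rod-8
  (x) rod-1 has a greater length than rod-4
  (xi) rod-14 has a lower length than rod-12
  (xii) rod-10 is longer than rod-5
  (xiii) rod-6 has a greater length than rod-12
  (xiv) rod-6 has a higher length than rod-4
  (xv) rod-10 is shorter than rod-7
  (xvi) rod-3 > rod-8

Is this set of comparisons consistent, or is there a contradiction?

consistent

The single ordering rod-5 < rod-8 < rod-3 < rod-4 < rod-1 < rod-10 < rod-7 < rod-14 < rod-12 < rod-6 satisfies every listed relation, so no contradiction arises.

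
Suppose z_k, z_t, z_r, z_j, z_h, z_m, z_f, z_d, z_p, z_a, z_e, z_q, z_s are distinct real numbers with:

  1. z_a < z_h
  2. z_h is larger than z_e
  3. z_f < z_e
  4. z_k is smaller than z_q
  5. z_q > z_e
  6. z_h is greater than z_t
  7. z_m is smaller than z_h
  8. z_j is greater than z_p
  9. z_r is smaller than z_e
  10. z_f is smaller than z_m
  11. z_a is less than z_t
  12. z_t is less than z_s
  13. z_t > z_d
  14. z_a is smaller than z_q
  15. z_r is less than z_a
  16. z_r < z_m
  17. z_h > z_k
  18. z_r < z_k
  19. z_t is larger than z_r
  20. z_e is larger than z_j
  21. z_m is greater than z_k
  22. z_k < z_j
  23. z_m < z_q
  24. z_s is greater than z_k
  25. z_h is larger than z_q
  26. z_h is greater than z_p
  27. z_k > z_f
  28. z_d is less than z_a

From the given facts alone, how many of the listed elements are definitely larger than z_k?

6

Directly above z_k: z_j, z_m, z_q, z_s, z_h.
One step further: z_e (6 so far).
No other element is forced above z_k by the given relations, so the count is 6.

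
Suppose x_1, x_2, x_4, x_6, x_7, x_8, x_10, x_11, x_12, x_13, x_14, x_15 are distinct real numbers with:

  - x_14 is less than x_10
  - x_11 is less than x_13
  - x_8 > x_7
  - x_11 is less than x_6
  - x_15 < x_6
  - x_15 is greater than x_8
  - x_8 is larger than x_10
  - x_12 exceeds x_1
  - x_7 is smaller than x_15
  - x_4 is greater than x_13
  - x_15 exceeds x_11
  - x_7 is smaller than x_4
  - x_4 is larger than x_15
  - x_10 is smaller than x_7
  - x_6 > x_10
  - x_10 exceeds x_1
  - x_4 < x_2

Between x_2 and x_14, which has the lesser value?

The relevant relations are x_14 < x_10; x_10 < x_7; x_7 < x_8; x_8 < x_15; x_15 < x_4; x_4 < x_2.
Together: x_14 < x_10 < x_7 < x_8 < x_15 < x_4 < x_2.
So x_14 < x_2; x_14 is the smaller of the two.

x_14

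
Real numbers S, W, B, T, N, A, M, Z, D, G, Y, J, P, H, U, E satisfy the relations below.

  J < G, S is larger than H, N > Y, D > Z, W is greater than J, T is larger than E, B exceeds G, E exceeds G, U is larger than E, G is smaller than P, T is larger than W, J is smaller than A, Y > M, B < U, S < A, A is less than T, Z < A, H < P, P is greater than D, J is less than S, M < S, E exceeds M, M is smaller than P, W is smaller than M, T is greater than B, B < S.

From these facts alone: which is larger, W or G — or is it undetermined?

undetermined

Following every chain through G: above G we get B, S, A, E, P, U, T; below G we get J.
W is not reached, and no chain runs the other way from W to G.
So the given relations leave the order of G and W undetermined.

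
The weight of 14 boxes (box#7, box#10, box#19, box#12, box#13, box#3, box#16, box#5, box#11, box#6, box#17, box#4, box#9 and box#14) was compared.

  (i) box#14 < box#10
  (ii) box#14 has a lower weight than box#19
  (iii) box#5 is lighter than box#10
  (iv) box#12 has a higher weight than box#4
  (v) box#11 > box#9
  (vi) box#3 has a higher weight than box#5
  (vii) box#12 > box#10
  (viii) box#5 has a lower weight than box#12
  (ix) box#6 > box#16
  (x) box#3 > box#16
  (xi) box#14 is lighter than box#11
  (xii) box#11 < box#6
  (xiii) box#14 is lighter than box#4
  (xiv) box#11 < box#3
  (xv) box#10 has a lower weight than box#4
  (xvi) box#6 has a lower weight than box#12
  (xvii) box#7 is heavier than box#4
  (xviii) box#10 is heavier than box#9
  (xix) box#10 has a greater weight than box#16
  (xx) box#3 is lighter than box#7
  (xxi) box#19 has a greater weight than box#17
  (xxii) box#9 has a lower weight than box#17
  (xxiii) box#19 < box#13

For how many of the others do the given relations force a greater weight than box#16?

Directly above box#16: box#10, box#3, box#6.
One step further: box#4, box#7, box#12 (6 so far).
No other element is forced above box#16 by the given relations, so the count is 6.

6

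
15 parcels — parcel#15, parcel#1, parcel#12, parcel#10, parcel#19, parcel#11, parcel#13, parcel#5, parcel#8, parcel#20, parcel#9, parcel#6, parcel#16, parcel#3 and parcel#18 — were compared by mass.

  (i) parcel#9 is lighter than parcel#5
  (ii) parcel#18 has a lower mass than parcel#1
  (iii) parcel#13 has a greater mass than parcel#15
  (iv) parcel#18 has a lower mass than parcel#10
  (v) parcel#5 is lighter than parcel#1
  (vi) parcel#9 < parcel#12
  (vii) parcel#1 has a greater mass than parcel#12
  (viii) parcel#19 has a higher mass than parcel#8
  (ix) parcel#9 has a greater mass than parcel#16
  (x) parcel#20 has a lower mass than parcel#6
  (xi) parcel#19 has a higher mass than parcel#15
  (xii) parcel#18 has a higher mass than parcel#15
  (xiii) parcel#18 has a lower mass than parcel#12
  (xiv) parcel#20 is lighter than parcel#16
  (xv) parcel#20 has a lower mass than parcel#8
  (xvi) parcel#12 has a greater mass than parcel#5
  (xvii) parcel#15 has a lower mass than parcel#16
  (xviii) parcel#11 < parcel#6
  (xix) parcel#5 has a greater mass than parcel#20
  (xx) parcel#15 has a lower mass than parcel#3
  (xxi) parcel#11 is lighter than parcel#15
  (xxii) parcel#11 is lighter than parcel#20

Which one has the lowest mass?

Chaining upward from parcel#11: directly above it, parcel#15, parcel#20, parcel#6; then parcel#13, parcel#16, parcel#3, parcel#8, parcel#19, parcel#5, parcel#18; then parcel#9, parcel#12, parcel#10, parcel#1.
That covers every other element, and nothing is given below parcel#11, so parcel#11 is the lowest mass.

parcel#11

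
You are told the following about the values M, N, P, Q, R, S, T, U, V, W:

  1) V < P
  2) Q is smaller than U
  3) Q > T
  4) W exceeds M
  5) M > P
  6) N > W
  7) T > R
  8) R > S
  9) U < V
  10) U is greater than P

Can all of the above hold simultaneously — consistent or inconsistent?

inconsistent

We have P < U stated directly, yet also U < V < P by chaining the others — so U < P. Contradiction.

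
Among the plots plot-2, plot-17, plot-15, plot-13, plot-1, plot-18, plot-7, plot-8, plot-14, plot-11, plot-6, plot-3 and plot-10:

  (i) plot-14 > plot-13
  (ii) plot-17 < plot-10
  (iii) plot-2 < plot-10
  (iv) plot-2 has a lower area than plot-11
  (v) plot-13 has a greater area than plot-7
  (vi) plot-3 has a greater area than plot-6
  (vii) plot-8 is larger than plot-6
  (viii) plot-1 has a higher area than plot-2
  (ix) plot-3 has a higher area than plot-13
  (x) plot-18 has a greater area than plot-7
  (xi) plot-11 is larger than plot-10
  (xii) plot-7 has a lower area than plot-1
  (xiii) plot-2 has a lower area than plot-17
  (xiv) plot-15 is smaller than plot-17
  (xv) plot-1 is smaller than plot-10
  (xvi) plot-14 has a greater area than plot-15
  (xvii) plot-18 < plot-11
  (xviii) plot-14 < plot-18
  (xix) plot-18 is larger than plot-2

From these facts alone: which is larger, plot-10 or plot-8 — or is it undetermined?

undetermined

Following every chain through plot-8: below plot-8 we get plot-6.
plot-10 is not reached, and no chain runs the other way from plot-10 to plot-8.
So the given relations leave the order of plot-8 and plot-10 undetermined.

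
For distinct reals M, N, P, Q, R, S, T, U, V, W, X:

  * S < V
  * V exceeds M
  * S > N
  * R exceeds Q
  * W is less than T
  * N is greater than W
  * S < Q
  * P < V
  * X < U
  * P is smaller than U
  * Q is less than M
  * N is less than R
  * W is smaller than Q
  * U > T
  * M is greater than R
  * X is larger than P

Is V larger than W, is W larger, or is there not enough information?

V

Link the given pairs in sequence: W < N; N < S; S < Q; Q < R; R < M; M < V.
Together: W < N < S < Q < R < M < V.
So V is larger.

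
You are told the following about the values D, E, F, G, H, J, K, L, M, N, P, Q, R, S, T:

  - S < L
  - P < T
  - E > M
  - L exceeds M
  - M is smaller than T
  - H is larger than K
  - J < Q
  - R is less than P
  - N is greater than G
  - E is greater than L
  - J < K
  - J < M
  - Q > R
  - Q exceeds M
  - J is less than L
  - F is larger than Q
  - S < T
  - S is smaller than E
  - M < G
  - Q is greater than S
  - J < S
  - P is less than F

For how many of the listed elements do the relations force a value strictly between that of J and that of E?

Chaining upward from J reaches: M, S, Q, F, T, L, G, K, H, N.
Chaining downward from E reaches: M, S, L.
Strictly between J and E are those in both lists: M, S, L — 3 elements.

3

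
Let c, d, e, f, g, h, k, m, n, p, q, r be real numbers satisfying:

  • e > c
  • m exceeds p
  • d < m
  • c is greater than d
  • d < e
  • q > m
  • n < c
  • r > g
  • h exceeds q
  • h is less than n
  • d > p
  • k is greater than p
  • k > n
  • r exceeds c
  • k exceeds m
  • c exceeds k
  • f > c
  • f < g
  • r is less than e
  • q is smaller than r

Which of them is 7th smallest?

The consecutive relations fix a unique order: p < d < m < q < h < n < k < c < f < g < r < e.
Counting 7 from the smallest end gives k.

k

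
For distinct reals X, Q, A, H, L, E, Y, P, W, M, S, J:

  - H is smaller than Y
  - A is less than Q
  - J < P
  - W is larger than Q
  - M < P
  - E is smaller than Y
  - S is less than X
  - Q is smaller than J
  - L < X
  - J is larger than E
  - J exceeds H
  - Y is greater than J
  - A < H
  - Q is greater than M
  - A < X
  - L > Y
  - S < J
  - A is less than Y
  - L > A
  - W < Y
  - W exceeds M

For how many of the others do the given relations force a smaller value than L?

Directly below L: A, Y.
One step further: E, H, W, J (6 so far).
One step further: S, M, Q (9 so far).
Nothing else is reachable below L; 9 in all.

9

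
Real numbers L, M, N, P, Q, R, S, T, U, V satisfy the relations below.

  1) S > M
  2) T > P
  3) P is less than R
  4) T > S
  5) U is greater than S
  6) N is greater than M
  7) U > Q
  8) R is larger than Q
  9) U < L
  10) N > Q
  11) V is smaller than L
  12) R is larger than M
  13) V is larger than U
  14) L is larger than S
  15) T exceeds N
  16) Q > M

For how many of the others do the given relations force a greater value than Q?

6

Directly above Q: N, U, R.
One step further: T, V, L (6 so far).
Nothing else is reachable above Q; 6 in all.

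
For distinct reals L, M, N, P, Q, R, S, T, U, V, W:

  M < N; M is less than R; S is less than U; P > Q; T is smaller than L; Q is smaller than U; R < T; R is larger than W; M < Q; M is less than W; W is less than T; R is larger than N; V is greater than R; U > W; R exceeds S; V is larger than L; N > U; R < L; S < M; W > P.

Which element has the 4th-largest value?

Chaining the given pairs: S < M < Q < P < W < U < N < R < T < L < V.
The 4th largest is R.

R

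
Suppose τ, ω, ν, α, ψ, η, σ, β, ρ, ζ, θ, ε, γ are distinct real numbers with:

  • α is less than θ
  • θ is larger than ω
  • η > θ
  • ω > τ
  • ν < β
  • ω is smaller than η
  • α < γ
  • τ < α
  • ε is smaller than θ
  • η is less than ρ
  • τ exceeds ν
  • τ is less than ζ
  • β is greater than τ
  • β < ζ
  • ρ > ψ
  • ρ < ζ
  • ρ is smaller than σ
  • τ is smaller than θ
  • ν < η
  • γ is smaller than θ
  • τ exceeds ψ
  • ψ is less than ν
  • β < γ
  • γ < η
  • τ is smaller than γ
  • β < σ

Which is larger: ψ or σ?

σ

Following the relations from ψ: ψ < ν < τ < β < γ < η < ρ < σ.
So ψ < σ; σ is the larger of the two.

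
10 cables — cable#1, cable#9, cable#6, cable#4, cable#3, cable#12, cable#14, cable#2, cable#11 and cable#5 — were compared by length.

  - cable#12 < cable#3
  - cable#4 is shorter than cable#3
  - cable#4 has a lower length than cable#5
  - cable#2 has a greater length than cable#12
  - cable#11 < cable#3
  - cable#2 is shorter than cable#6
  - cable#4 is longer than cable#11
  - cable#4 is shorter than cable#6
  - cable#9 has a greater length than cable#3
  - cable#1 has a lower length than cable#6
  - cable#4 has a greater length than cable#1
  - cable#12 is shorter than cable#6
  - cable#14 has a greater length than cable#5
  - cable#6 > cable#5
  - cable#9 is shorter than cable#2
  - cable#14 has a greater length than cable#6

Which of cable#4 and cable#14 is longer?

cable#14

Link the given pairs in sequence: cable#4 < cable#3; cable#3 < cable#9; cable#9 < cable#2; cable#2 < cable#6; cable#6 < cable#14.
Together: cable#4 < cable#3 < cable#9 < cable#2 < cable#6 < cable#14.
So cable#4 < cable#14; cable#14 is the longer of the two.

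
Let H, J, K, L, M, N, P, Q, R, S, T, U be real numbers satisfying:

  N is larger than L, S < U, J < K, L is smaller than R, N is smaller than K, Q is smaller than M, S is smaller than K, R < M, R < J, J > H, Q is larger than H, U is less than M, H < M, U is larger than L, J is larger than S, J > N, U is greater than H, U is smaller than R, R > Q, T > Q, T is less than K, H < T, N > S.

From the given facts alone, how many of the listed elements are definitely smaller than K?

Directly below K: S, T, N, J.
One step further: H, Q, L, R (8 so far).
One step further: U (9 so far).
No other element is forced below K by the given relations, so the count is 9.

9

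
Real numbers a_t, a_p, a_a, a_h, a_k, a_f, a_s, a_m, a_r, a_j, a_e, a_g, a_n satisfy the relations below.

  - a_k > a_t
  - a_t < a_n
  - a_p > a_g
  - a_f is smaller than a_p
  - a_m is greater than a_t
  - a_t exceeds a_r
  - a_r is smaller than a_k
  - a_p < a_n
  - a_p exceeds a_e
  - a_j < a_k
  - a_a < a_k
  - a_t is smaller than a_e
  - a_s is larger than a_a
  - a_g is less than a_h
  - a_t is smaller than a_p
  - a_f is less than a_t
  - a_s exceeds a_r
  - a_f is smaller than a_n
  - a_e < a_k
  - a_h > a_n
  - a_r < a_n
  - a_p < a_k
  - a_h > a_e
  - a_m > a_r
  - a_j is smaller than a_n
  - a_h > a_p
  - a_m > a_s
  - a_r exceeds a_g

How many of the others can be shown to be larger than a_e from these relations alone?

4

The elements the relations force above a_e are a_p, a_k, a_n, a_h — no chain reaches any other.
That is 4.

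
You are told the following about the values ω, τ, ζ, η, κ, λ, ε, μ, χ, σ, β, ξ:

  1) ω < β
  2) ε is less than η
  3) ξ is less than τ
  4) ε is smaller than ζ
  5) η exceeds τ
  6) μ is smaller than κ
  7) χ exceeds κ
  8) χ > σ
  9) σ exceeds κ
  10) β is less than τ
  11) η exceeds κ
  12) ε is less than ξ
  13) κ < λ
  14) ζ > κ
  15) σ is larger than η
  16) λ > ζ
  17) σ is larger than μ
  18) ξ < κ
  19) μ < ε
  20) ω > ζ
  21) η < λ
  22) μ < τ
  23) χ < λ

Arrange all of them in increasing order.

Each adjacent pair is fixed by a given relation: μ < ε; ε < ξ; ξ < κ; κ < ζ; ζ < ω; ω < β; β < τ; τ < η; η < σ; σ < χ; χ < λ. Chaining them end to end gives the full order.

μ < ε < ξ < κ < ζ < ω < β < τ < η < σ < χ < λ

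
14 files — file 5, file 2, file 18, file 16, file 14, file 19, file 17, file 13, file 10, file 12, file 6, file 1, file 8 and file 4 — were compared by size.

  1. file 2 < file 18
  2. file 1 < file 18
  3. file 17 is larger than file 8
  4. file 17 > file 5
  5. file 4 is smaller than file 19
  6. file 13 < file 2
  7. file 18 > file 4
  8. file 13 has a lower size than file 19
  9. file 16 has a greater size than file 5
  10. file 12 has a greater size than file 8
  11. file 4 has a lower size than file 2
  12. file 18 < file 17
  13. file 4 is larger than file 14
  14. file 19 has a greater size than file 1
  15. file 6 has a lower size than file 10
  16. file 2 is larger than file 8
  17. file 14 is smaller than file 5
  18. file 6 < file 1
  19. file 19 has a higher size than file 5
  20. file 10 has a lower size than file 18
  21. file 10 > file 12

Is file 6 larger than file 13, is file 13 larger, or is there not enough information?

undetermined

Following every chain through file 6: above file 6 we get file 1, file 10, file 18, file 17, file 19.
file 13 is not reached, and no chain runs the other way from file 13 to file 6.
So the given relations leave the order of file 6 and file 13 undetermined.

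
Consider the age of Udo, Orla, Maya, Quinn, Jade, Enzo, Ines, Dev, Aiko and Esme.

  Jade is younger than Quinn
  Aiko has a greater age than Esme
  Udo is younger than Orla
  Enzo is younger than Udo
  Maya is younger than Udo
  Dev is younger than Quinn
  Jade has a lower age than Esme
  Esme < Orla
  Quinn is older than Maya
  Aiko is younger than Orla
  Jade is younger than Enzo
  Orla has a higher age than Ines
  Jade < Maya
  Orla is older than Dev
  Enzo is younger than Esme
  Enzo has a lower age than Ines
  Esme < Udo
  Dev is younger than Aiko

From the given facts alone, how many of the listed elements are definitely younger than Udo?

The elements the relations force below Udo are Jade, Maya, Enzo, Esme — no chain reaches any other.
That is 4.

4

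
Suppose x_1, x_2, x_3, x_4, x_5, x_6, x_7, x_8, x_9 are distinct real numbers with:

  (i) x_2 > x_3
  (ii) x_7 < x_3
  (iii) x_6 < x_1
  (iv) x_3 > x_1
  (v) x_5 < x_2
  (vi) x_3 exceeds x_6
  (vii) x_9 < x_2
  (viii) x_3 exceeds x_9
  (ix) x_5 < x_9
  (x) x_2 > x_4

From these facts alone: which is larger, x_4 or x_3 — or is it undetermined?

Following every chain through x_4: above x_4 we get x_2.
x_3 is not reached, and no chain runs the other way from x_3 to x_4.
So the given relations leave the order of x_4 and x_3 undetermined.

undetermined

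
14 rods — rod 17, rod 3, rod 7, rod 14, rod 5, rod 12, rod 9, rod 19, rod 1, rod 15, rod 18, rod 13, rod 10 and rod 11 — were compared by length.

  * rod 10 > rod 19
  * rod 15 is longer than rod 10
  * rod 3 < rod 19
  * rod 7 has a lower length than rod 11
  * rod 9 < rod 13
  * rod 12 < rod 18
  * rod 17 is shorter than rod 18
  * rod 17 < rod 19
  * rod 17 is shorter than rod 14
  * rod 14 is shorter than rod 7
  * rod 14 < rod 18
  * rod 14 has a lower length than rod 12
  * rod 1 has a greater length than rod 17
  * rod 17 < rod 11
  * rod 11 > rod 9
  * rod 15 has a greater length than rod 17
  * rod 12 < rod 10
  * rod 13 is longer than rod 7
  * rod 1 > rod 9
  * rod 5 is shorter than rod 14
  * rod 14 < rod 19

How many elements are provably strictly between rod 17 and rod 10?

The relations place rod 17 below rod 10. An element lies strictly between them when it is forced above rod 17 and also forced below rod 10.
Above rod 17: {rod 14, rod 7, rod 13, rod 19, rod 12, rod 1, rod 11, rod 15, rod 18}. Below rod 10: {rod 5, rod 3, rod 14, rod 19, rod 12}.
Intersection: {rod 14, rod 19, rod 12} — 3.

3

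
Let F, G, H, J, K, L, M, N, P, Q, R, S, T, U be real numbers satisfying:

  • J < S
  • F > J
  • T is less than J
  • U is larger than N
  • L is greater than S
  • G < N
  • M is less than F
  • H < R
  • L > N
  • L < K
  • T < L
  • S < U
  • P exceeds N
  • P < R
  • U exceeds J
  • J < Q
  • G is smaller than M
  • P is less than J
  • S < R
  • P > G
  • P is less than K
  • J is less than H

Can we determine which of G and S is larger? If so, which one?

S

G < N and N < P give G < P.
With P < J: G < N < P < J.
With J < S: G < N < P < J < S.
So S is larger.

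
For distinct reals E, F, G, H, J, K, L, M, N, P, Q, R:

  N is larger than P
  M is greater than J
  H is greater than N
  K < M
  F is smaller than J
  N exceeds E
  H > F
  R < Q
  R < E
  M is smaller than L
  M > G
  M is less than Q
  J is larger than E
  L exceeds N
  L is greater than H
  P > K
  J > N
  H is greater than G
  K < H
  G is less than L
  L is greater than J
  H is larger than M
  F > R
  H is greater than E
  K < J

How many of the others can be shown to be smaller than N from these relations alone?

From N the given relations immediately reach P, E.
From those, R, K — 4 in total.
Nothing else is reachable below N; 4 in all.

4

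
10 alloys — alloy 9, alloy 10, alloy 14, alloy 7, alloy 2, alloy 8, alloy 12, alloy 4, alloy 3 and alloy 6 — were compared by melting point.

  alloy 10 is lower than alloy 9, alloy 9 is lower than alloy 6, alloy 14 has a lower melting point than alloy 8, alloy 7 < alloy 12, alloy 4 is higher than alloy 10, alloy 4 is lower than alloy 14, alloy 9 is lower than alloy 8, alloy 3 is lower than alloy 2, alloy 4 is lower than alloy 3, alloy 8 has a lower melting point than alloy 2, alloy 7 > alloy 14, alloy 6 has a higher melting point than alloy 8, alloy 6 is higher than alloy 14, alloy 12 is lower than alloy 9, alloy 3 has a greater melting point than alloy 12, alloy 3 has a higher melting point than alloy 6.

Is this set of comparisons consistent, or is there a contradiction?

consistent

Every relation is compatible with alloy 10 < alloy 4 < alloy 14 < alloy 7 < alloy 12 < alloy 9 < alloy 8 < alloy 6 < alloy 3 < alloy 2; the set is consistent.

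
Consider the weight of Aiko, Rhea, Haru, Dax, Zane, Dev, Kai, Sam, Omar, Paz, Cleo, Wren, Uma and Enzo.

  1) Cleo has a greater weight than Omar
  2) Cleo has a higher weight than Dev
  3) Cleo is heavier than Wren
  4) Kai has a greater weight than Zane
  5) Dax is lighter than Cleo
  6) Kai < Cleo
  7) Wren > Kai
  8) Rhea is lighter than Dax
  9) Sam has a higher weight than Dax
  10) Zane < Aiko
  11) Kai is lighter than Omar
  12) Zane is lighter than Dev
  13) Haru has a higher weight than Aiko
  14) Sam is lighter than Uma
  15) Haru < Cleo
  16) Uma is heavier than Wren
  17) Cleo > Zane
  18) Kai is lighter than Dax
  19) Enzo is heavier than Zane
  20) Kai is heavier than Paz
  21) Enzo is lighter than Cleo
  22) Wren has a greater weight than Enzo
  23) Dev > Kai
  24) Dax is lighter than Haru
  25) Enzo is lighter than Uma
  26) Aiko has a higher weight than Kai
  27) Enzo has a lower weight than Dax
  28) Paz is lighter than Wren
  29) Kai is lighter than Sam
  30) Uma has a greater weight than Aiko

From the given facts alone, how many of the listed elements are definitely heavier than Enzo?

Directly above Enzo: Dax, Wren, Uma, Cleo.
One step further: Sam, Haru (6 so far).
No other element is forced above Enzo by the given relations, so the count is 6.

6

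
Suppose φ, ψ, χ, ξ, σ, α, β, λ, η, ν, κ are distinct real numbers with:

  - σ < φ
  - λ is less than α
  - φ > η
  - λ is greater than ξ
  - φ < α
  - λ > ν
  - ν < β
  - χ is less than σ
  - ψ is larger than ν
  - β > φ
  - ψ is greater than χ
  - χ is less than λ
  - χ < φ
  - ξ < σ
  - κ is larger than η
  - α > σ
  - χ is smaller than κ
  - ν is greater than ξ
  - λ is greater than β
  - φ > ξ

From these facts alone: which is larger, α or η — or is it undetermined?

The relevant relations are η < φ; φ < β; β < λ; λ < α.
Together: η < φ < β < λ < α.
So α is larger.

α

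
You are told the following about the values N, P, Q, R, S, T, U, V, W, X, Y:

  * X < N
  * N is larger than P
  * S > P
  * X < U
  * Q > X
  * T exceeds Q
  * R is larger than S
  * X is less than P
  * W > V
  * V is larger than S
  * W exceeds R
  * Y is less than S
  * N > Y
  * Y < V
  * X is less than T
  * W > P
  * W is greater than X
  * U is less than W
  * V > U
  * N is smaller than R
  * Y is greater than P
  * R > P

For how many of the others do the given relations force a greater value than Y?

5

From Y the given relations immediately reach S, N, V.
From those, R, W — 5 in total.
Nothing else is reachable above Y; 5 in all.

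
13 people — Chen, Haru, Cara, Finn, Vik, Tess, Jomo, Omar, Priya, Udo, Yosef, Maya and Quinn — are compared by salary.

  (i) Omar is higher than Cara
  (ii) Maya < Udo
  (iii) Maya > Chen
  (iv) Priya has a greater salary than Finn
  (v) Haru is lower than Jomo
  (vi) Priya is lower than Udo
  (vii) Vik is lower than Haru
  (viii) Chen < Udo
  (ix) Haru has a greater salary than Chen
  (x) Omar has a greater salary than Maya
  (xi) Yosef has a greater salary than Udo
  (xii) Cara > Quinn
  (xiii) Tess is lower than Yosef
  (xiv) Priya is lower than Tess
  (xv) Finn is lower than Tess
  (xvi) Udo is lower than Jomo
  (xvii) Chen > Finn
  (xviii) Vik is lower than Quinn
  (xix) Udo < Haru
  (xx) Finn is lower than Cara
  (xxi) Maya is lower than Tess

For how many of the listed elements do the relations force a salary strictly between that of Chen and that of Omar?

Chaining upward from Chen reaches: Maya, Tess, Udo, Haru, Jomo, Yosef.
Chaining downward from Omar reaches: Finn, Vik, Quinn, Maya, Cara.
Strictly between Chen and Omar are those in both lists: Maya — 1 element.

1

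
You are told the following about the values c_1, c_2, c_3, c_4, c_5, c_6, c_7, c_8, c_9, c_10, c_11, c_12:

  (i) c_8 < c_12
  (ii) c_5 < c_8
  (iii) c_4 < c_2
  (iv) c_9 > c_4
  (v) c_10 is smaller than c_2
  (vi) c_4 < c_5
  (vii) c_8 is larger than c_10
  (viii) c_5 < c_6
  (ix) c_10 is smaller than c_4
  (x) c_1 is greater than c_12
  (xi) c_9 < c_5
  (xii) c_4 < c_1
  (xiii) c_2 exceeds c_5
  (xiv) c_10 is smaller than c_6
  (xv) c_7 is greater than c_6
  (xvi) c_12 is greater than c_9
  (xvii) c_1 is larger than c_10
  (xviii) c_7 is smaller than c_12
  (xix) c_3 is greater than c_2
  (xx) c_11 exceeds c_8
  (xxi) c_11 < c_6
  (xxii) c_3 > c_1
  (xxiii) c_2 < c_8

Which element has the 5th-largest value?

c_6

Piecing the relations together gives one ordering: c_10 < c_4 < c_9 < c_5 < c_2 < c_8 < c_11 < c_6 < c_7 < c_12 < c_1 < c_3.
The 5th largest is c_6.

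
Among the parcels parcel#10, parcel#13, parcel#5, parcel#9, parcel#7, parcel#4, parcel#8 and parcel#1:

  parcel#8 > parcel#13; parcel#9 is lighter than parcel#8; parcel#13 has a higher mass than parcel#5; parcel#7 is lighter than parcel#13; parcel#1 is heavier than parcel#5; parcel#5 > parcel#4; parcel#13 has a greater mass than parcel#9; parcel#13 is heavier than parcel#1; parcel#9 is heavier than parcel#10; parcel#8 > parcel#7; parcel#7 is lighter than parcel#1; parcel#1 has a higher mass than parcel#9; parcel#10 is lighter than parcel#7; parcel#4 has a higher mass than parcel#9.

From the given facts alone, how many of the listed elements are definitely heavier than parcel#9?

From parcel#9 the given relations immediately reach parcel#4, parcel#1, parcel#13, parcel#8.
From those, parcel#5 — 5 in total.
Nothing else is reachable above parcel#9; 5 in all.

5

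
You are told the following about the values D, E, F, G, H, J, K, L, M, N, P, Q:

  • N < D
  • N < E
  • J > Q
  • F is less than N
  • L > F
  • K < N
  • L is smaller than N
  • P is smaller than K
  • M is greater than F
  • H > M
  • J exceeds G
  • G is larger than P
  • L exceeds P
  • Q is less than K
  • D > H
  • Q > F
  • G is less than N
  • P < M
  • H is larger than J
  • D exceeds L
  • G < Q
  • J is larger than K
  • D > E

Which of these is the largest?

P is not greatest since P < G; F is not greatest since F < M; G is not greatest since G < Q; M is not greatest since M < H; L is not greatest since L < D; Q is not greatest since Q < K; K is not greatest since K < J; N is not greatest since N < E; J is not greatest since J < H; E is not greatest since E < D; H is not greatest since H < D.
Only D has nothing above it, so D is the largest.

D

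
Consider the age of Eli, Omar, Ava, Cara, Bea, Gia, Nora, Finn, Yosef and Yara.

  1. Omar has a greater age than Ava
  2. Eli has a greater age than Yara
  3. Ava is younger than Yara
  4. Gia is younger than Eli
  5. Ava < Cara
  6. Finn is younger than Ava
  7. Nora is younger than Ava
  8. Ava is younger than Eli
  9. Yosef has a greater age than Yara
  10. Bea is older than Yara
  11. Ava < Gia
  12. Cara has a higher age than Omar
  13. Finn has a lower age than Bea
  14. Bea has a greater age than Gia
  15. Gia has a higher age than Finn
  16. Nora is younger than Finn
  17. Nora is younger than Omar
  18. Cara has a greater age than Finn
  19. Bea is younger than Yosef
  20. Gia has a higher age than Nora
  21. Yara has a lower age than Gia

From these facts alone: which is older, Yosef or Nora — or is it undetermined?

Nora < Finn < Ava < Yara < Gia < Bea < Yosef, by transitivity through Finn, Ava, Yara, Gia, Bea.
So Yosef is older.

Yosef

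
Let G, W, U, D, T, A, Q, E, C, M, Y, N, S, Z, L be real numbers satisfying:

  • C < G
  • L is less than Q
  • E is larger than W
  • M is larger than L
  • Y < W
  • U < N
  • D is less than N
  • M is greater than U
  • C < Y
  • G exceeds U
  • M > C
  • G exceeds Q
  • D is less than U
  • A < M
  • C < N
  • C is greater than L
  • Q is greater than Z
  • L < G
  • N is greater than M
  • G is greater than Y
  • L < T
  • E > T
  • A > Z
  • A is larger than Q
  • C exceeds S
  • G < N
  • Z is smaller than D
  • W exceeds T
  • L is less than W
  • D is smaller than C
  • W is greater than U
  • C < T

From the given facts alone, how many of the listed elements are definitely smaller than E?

From E the given relations immediately reach T, W.
From those, L, C, U, Y — 6 in total.
From those, S, D — 8 in total.
From those, Z — 9 in total.
Nothing else is reachable below E; 9 in all.

9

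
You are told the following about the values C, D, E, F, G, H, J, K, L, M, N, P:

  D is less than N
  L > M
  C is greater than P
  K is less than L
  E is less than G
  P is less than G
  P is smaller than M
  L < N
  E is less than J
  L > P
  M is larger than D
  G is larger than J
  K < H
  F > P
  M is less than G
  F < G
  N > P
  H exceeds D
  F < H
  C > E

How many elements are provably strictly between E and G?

1

Chaining upward from E reaches: C, J.
Chaining downward from G reaches: D, P, F, M, J.
Strictly between E and G are those in both lists: J — 1 element.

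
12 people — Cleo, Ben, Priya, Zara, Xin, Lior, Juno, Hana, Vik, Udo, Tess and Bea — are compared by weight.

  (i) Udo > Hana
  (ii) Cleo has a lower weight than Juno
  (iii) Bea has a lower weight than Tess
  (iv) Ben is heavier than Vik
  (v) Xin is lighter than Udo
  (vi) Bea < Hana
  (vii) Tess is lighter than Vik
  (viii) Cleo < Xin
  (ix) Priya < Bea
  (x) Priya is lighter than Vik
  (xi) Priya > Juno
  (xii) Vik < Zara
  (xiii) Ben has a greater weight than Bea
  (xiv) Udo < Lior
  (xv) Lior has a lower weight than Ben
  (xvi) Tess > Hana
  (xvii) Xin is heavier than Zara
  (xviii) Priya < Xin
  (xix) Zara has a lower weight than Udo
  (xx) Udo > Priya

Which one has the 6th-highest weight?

Chaining the given pairs: Cleo < Juno < Priya < Bea < Hana < Tess < Vik < Zara < Xin < Udo < Lior < Ben.
The 6th largest is Vik.

Vik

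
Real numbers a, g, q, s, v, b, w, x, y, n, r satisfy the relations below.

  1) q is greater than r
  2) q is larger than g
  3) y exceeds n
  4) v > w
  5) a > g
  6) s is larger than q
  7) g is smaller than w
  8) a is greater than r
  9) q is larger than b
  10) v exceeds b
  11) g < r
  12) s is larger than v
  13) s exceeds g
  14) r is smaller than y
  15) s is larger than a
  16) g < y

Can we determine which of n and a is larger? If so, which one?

Following every chain through a: above a we get s; below a we get g, r.
n is not reached, and no chain runs the other way from n to a.
So the given relations leave the order of a and n undetermined.

undetermined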